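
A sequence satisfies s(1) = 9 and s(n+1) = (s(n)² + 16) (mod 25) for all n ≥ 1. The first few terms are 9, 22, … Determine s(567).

0

Computing terms: s(1) = 9,  s(2) = 22,  s(3) = 0,  s(4) = 16,  s(5) = 22.
Since s(5) = s(2) = 22, the sequence is eventually periodic: after a pre-period of length 1 it cycles with period 3.
For n ≥ 2, s(n) depends only on (n - 2) mod 3. (567 - 2) mod 3 = 1, so s(567) = s(3) = 0.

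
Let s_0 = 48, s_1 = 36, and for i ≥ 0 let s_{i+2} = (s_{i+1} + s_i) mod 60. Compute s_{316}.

12

s_0 = 48; s_1 = 36; s_2 = 24; s_3 = 0; s_4 = 24; s_5 = 24; s_6 = 48; s_7 = 12; s_8 = 0; s_9 = 12; s_{10} = 12; s_{11} = 24; s_{12} = 36; s_{13} = 0; s_{14} = 36; s_{15} = 36; s_{16} = 12; s_{17} = 48; s_{18} = 0; s_{19} = 48; s_{20} = 48; s_{21} = 36.
Since (s_{20}, s_{21}) = (s_0, s_1) = (48, 36) (two consecutive terms determine the rest), the sequence is periodic with period 20.
(316 - 0) mod 20 = 16, so s_{316} = s_{16} = 12.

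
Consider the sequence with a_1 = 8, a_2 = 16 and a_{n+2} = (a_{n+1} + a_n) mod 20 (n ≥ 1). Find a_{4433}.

16

Computing terms: a_1 = 8; a_2 = 16; a_3 = 4; a_4 = 0; a_5 = 4; a_6 = 4; a_7 = 8; a_8 = 12; a_9 = 0; a_{10} = 12; a_{11} = 12; a_{12} = 4; a_{13} = 16; a_{14} = 0; a_{15} = 16; a_{16} = 16; a_{17} = 12; a_{18} = 8; a_{19} = 0; a_{20} = 8; a_{21} = 8; a_{22} = 16.
Since (a_{21}, a_{22}) = (a_1, a_2) = (8, 16) (two consecutive terms determine the rest), the sequence is periodic with period 20.
So a_{4433} = a_{1 + ((4433-1) mod 20)} = a_{13} = 16.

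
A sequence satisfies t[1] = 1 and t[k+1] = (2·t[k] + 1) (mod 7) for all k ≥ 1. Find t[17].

3

We have t[1] = 1,  t[2] = 3,  t[3] = 0,  t[4] = 1.
Since t[4] = t[1] = 1, the sequence is periodic with period 3.
(17 - 1) mod 3 = 1, so t[17] = t[2] = 3.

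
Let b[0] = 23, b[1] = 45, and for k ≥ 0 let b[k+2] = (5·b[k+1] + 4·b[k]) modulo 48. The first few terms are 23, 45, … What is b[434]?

We have b[0] = 23,  b[1] = 45,  b[2] = 29,  b[3] = 37,  b[4] = 13,  b[5] = 21,  b[6] = 13,  b[7] = 5,  b[8] = 29,  b[9] = 21,  b[10] = 29,  b[11] = 37.
Since (b[10], b[11]) = (b[2], b[3]) = (29, 37) (two consecutive terms determine the rest), the sequence is eventually periodic: after a pre-period of length 2 it cycles with period 8.
For k ≥ 2, b[k] depends only on (k - 2) mod 8. (434 - 2) mod 8 = 0, so b[434] = b[2] = 29.

29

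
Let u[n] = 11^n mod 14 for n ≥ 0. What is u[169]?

11

Computing terms: u[0] = 1,  u[1] = 11,  u[2] = 9,  u[3] = 1.
Since u[3] = u[0] = 1, the sequence is periodic with period 3.
(169 - 0) mod 3 = 1, so u[169] = u[1] = 11.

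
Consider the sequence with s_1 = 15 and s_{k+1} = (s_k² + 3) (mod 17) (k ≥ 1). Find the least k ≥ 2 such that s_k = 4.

4

Listing terms: s_1 = 15,  s_2 = 7,  s_3 = 1,  s_4 = 4,  s_5 = 2,  s_6 = 7.
Since s_6 = s_2 = 7, the sequence is eventually periodic: after a pre-period of length 1 it cycles with period 4.
The value 4 first appears (with k ≥ 2) at s_4.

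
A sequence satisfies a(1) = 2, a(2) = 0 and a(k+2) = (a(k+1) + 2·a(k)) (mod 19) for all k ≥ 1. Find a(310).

4

We have a(1) = 2; a(2) = 0; a(3) = 4; a(4) = 4; a(5) = 12; a(6) = 1; a(7) = 6; a(8) = 8; a(9) = 1; a(10) = 17; a(11) = 0; a(12) = 15; a(13) = 15; a(14) = 7; a(15) = 18; a(16) = 13; a(17) = 11; a(18) = 18; a(19) = 2; a(20) = 0.
The sequence repeats with period 18.
(310 - 1) mod 18 = 3, so a(310) = a(4) = 4.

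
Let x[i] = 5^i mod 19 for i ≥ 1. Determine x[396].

1

Listing terms: x[1] = 5,  x[2] = 6,  x[3] = 11,  x[4] = 17,  x[5] = 9,  x[6] = 7,  x[7] = 16,  x[8] = 4,  x[9] = 1,  x[10] = 5.
Since x[10] = x[1] = 5, the sequence is periodic with period 9.
(396 - 1) mod 9 = 8, so x[396] = x[9] = 1.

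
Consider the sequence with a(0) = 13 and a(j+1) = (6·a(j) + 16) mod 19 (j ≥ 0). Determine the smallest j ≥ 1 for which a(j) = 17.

Listing terms: a(0) = 13, a(1) = 18, a(2) = 10, a(3) = 0, a(4) = 16, a(5) = 17, a(6) = 4, a(7) = 2, a(8) = 9, a(9) = 13.
The sequence repeats with period 9.
The value 17 first appears (with j ≥ 1) at a(5).

5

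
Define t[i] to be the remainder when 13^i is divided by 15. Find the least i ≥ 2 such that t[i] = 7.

3

Listing terms: t[1] = 13; t[2] = 4; t[3] = 7; t[4] = 1; t[5] = 13.
Since t[5] = t[1] = 13, the sequence is periodic with period 4.
The value 7 first appears (with i ≥ 2) at t[3].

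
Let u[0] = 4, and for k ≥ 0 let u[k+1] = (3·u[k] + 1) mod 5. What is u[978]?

Computing terms: u[0] = 4, u[1] = 3, u[2] = 0, u[3] = 1, u[4] = 4.
The sequence repeats with period 4.
So u[978] = u[0 + ((978-0) mod 4)] = u[2] = 0.

0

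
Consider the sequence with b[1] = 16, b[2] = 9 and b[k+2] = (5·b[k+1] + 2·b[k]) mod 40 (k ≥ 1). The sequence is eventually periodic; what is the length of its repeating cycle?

8

Computing terms: b[1] = 16,  b[2] = 9,  b[3] = 37,  b[4] = 3,  b[5] = 9,  b[6] = 11,  b[7] = 33,  b[8] = 27,  b[9] = 1,  b[10] = 19,  b[11] = 17,  b[12] = 3,  b[13] = 9.
Since (b[12], b[13]) = (b[4], b[5]) = (3, 9) (two consecutive terms determine the rest), the sequence is eventually periodic: after a pre-period of length 3 it cycles with period 8.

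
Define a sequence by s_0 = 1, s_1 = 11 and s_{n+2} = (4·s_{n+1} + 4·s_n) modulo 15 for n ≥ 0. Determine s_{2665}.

Listing terms: s_0 = 1, s_1 = 11, s_2 = 3, s_3 = 11, s_4 = 11, s_5 = 13, s_6 = 6, s_7 = 1, s_8 = 13, s_9 = 11, s_{10} = 6, s_{11} = 8, s_{12} = 11, s_{13} = 1, s_{14} = 3, s_{15} = 1, s_{16} = 1, s_{17} = 8, s_{18} = 6, s_{19} = 11, s_{20} = 8, s_{21} = 1, s_{22} = 6, s_{23} = 13, s_{24} = 1, s_{25} = 11.
Since (s_{24}, s_{25}) = (s_0, s_1) = (1, 11) (two consecutive terms determine the rest), the sequence is periodic with period 24.
(2665 - 0) mod 24 = 1, so s_{2665} = s_1 = 11.

11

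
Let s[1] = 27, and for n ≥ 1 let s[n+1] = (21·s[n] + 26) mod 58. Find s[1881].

17

s[1] = 27,  s[2] = 13,  s[3] = 9,  s[4] = 41,  s[5] = 17,  s[6] = 35,  s[7] = 7,  s[8] = 57,  s[9] = 5,  s[10] = 15,  s[11] = 51,  s[12] = 53,  s[13] = 37,  s[14] = 49,  s[15] = 11,  s[16] = 25,  s[17] = 29,  s[18] = 55,  s[19] = 21,  s[20] = 3,  s[21] = 31,  s[22] = 39,  s[23] = 33,  s[24] = 23,  s[25] = 45,  s[26] = 43,  s[27] = 1,  s[28] = 47,  s[29] = 27.
Since s[29] = s[1] = 27, the sequence is periodic with period 28.
So s[1881] = s[1 + ((1881-1) mod 28)] = s[5] = 17.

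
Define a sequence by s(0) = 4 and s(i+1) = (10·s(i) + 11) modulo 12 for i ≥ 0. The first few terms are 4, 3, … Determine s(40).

Computing terms: s(0) = 4,  s(1) = 3,  s(2) = 5,  s(3) = 1,  s(4) = 9,  s(5) = 5.
Since s(5) = s(2) = 5, the sequence is eventually periodic: after a pre-period of length 2 it cycles with period 3.
For i ≥ 2, s(i) depends only on (i - 2) mod 3. (40 - 2) mod 3 = 2, so s(40) = s(4) = 9.

9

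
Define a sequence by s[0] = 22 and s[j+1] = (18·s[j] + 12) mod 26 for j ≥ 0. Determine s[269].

18

We have s[0] = 22, s[1] = 18, s[2] = 24, s[3] = 2, s[4] = 22.
The sequence repeats with period 4.
(269 - 0) mod 4 = 1, so s[269] = s[1] = 18.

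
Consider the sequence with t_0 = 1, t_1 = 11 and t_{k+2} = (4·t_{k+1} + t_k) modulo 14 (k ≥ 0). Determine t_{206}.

Listing terms: t_0 = 1; t_1 = 11; t_2 = 3; t_3 = 9; t_4 = 11; t_5 = 11; t_6 = 13; t_7 = 7; t_8 = 13; t_9 = 3; t_{10} = 11; t_{11} = 5; t_{12} = 3; t_{13} = 3; t_{14} = 1; t_{15} = 7; t_{16} = 1; t_{17} = 11.
Since (t_{16}, t_{17}) = (t_0, t_1) = (1, 11) (two consecutive terms determine the rest), the sequence is periodic with period 16.
(206 - 0) mod 16 = 14, so t_{206} = t_{14} = 1.

1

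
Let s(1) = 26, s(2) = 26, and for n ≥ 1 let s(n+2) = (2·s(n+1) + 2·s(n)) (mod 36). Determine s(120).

s(1) = 26,  s(2) = 26,  s(3) = 32,  s(4) = 8,  s(5) = 8,  s(6) = 32,  s(7) = 8.
Since (s(6), s(7)) = (s(3), s(4)) = (32, 8) (two consecutive terms determine the rest), the sequence is eventually periodic: after a pre-period of length 2 it cycles with period 3.
For n ≥ 3, s(n) depends only on (n - 3) mod 3. (120 - 3) mod 3 = 0, so s(120) = s(3) = 32.

32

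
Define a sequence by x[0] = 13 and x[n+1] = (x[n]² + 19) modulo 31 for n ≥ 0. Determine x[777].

Listing terms: x[0] = 13, x[1] = 2, x[2] = 23, x[3] = 21, x[4] = 26, x[5] = 13.
Since x[5] = x[0] = 13, the sequence is periodic with period 5.
(777 - 0) mod 5 = 2, so x[777] = x[2] = 23.

23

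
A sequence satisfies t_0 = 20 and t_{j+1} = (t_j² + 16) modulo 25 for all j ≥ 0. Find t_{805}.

t_0 = 20; t_1 = 16; t_2 = 22; t_3 = 0; t_4 = 16.
Since t_4 = t_1 = 16, the sequence is eventually periodic: after a pre-period of length 1 it cycles with period 3.
For j ≥ 1, t_j depends only on (j - 1) mod 3. (805 - 1) mod 3 = 0, so t_{805} = t_1 = 16.

16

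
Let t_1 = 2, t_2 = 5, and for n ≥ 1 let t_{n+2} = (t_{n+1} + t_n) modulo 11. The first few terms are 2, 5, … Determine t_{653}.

7

Computing terms: t_1 = 2,  t_2 = 5,  t_3 = 7,  t_4 = 1,  t_5 = 8,  t_6 = 9,  t_7 = 6,  t_8 = 4,  t_9 = 10,  t_{10} = 3,  t_{11} = 2,  t_{12} = 5.
Since (t_{11}, t_{12}) = (t_1, t_2) = (2, 5) (two consecutive terms determine the rest), the sequence is periodic with period 10.
(653 - 1) mod 10 = 2, so t_{653} = t_3 = 7.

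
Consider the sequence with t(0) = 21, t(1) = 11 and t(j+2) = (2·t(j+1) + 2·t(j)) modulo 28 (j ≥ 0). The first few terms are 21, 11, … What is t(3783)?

t(0) = 21, t(1) = 11, t(2) = 8, t(3) = 10, t(4) = 8, t(5) = 8, t(6) = 4, t(7) = 24, t(8) = 0, t(9) = 20, t(10) = 12, t(11) = 8, t(12) = 12, t(13) = 12, t(14) = 20, t(15) = 8, t(16) = 0, t(17) = 16, t(18) = 4, t(19) = 12, t(20) = 4, t(21) = 4, t(22) = 16, t(23) = 12, t(24) = 0, t(25) = 24, t(26) = 20, t(27) = 4, t(28) = 20, t(29) = 20, t(30) = 24, t(31) = 4, t(32) = 0, t(33) = 8, t(34) = 16, t(35) = 20, t(36) = 16, t(37) = 16, t(38) = 8, t(39) = 20, t(40) = 0, t(41) = 12, t(42) = 24, t(43) = 16, t(44) = 24, t(45) = 24, t(46) = 12, t(47) = 16, t(48) = 0, t(49) = 4, t(50) = 8, t(51) = 24, t(52) = 8, t(53) = 8.
Since (t(52), t(53)) = (t(4), t(5)) = (8, 8) (two consecutive terms determine the rest), the sequence is eventually periodic: after a pre-period of length 4 it cycles with period 48.
For j ≥ 4, t(j) depends only on (j - 4) mod 48. (3783 - 4) mod 48 = 35, so t(3783) = t(39) = 20.

20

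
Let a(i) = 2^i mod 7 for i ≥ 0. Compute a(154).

a(0) = 1; a(1) = 2; a(2) = 4; a(3) = 1.
The sequence repeats with period 3.
So a(154) = a(0 + ((154-0) mod 3)) = a(1) = 2.

2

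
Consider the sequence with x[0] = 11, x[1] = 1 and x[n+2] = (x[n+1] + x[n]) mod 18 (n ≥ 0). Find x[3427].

x[0] = 11,  x[1] = 1,  x[2] = 12,  x[3] = 13,  x[4] = 7,  x[5] = 2,  x[6] = 9,  x[7] = 11,  x[8] = 2,  x[9] = 13,  x[10] = 15,  x[11] = 10,  x[12] = 7,  x[13] = 17,  x[14] = 6,  x[15] = 5,  x[16] = 11,  x[17] = 16,  x[18] = 9,  x[19] = 7,  x[20] = 16,  x[21] = 5,  x[22] = 3,  x[23] = 8,  x[24] = 11,  x[25] = 1.
Since (x[24], x[25]) = (x[0], x[1]) = (11, 1) (two consecutive terms determine the rest), the sequence is periodic with period 24.
So x[3427] = x[0 + ((3427-0) mod 24)] = x[19] = 7.

7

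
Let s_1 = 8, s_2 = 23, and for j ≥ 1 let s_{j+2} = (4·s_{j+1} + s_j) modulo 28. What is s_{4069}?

We have s_1 = 8, s_2 = 23, s_3 = 16, s_4 = 3, s_5 = 0, s_6 = 3, s_7 = 12, s_8 = 23, s_9 = 20, s_{10} = 19, s_{11} = 12, s_{12} = 11, s_{13} = 0, s_{14} = 11, s_{15} = 16, s_{16} = 19, s_{17} = 8, s_{18} = 23.
The sequence repeats with period 16.
(4069 - 1) mod 16 = 4, so s_{4069} = s_5 = 0.

0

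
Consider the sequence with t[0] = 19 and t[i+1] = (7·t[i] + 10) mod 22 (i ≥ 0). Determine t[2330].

t[0] = 19; t[1] = 11; t[2] = 21; t[3] = 3; t[4] = 9; t[5] = 7; t[6] = 15; t[7] = 5; t[8] = 1; t[9] = 17; t[10] = 19.
The sequence repeats with period 10.
So t[2330] = t[0 + ((2330-0) mod 10)] = t[0] = 19.

19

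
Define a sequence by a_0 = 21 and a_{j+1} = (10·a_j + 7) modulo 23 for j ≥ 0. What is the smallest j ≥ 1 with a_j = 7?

Computing terms: a_0 = 21, a_1 = 10, a_2 = 15, a_3 = 19, a_4 = 13, a_5 = 22, a_6 = 20, a_7 = 0, a_8 = 7, a_9 = 8, a_{10} = 18, a_{11} = 3, a_{12} = 14, a_{13} = 9, a_{14} = 5, a_{15} = 11, a_{16} = 2, a_{17} = 4, a_{18} = 1, a_{19} = 17, a_{20} = 16, a_{21} = 6, a_{22} = 21.
Since a_{22} = a_0 = 21, the sequence is periodic with period 22.
The value 7 first appears (with j ≥ 1) at a_8.

8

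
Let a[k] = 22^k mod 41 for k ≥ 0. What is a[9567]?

11

a[0] = 1; a[1] = 22; a[2] = 33; a[3] = 29; a[4] = 23; a[5] = 14; a[6] = 21; a[7] = 11; a[8] = 37; a[9] = 35; a[10] = 32; a[11] = 7; a[12] = 31; a[13] = 26; a[14] = 39; a[15] = 38; a[16] = 16; a[17] = 24; a[18] = 36; a[19] = 13; a[20] = 40; a[21] = 19; a[22] = 8; a[23] = 12; a[24] = 18; a[25] = 27; a[26] = 20; a[27] = 30; a[28] = 4; a[29] = 6; a[30] = 9; a[31] = 34; a[32] = 10; a[33] = 15; a[34] = 2; a[35] = 3; a[36] = 25; a[37] = 17; a[38] = 5; a[39] = 28; a[40] = 1.
Since a[40] = a[0] = 1, the sequence is periodic with period 40.
(9567 - 0) mod 40 = 7, so a[9567] = a[7] = 11.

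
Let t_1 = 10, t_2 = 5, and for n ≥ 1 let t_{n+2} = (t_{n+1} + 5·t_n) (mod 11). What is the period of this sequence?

Computing terms: t_1 = 10; t_2 = 5; t_3 = 0; t_4 = 3; t_5 = 3; t_6 = 7; t_7 = 0; t_8 = 2; t_9 = 2; t_{10} = 1; t_{11} = 0; t_{12} = 5; t_{13} = 5; t_{14} = 8; t_{15} = 0; t_{16} = 7; t_{17} = 7; t_{18} = 9; t_{19} = 0; t_{20} = 1; t_{21} = 1; t_{22} = 6; t_{23} = 0; t_{24} = 8; t_{25} = 8; t_{26} = 4; t_{27} = 0; t_{28} = 9; t_{29} = 9; t_{30} = 10; t_{31} = 0; t_{32} = 6; t_{33} = 6; t_{34} = 3; t_{35} = 0; t_{36} = 4; t_{37} = 4; t_{38} = 2; t_{39} = 0; t_{40} = 10; t_{41} = 10; t_{42} = 5.
Since (t_{41}, t_{42}) = (t_1, t_2) = (10, 5) (two consecutive terms determine the rest), the sequence is periodic with period 40.

40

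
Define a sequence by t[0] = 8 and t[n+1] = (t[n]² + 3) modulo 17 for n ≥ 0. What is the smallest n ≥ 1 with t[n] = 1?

Computing terms: t[0] = 8; t[1] = 16; t[2] = 4; t[3] = 2; t[4] = 7; t[5] = 1; t[6] = 4.
Since t[6] = t[2] = 4, the sequence is eventually periodic: after a pre-period of length 2 it cycles with period 4.
The value 1 first appears (with n ≥ 1) at t[5].

5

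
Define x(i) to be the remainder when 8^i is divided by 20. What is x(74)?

We have x(0) = 1, x(1) = 8, x(2) = 4, x(3) = 12, x(4) = 16, x(5) = 8.
Since x(5) = x(1) = 8, the sequence is eventually periodic: after a pre-period of length 1 it cycles with period 4.
For i ≥ 1, x(i) depends only on (i - 1) mod 4. (74 - 1) mod 4 = 1, so x(74) = x(2) = 4.

4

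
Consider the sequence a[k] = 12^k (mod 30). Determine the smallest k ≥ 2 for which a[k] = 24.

Listing terms: a[1] = 12,  a[2] = 24,  a[3] = 18,  a[4] = 6,  a[5] = 12.
Since a[5] = a[1] = 12, the sequence is periodic with period 4.
The value 24 first appears (with k ≥ 2) at a[2].

2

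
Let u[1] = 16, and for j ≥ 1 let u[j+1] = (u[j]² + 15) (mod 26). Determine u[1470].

Listing terms: u[1] = 16, u[2] = 11, u[3] = 6, u[4] = 25, u[5] = 16.
The sequence repeats with period 4.
So u[1470] = u[1 + ((1470-1) mod 4)] = u[2] = 11.

11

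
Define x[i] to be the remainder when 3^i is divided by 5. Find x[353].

3

x[0] = 1,  x[1] = 3,  x[2] = 4,  x[3] = 2,  x[4] = 1.
Since x[4] = x[0] = 1, the sequence is periodic with period 4.
(353 - 0) mod 4 = 1, so x[353] = x[1] = 3.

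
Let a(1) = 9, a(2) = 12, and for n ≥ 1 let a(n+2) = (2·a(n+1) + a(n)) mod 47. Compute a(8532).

Listing terms: a(1) = 9; a(2) = 12; a(3) = 33; a(4) = 31; a(5) = 1; a(6) = 33; a(7) = 20; a(8) = 26; a(9) = 25; a(10) = 29; a(11) = 36; a(12) = 7; a(13) = 3; a(14) = 13; a(15) = 29; a(16) = 24; a(17) = 30; a(18) = 37; a(19) = 10; a(20) = 10; a(21) = 30; a(22) = 23; a(23) = 29; a(24) = 34; a(25) = 3; a(26) = 40; a(27) = 36; a(28) = 18; a(29) = 25; a(30) = 21; a(31) = 20; a(32) = 14; a(33) = 1; a(34) = 16; a(35) = 33; a(36) = 35; a(37) = 9; a(38) = 6; a(39) = 21; a(40) = 1; a(41) = 23; a(42) = 0; a(43) = 23; a(44) = 46; a(45) = 21; a(46) = 41; a(47) = 9; a(48) = 12.
The sequence repeats with period 46.
So a(8532) = a(1 + ((8532-1) mod 46)) = a(22) = 23.

23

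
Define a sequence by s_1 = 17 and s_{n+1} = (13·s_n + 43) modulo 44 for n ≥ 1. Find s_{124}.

30

Listing terms: s_1 = 17,  s_2 = 0,  s_3 = 43,  s_4 = 30,  s_5 = 37,  s_6 = 40,  s_7 = 35,  s_8 = 14,  s_9 = 5,  s_{10} = 20,  s_{11} = 39,  s_{12} = 22,  s_{13} = 21,  s_{14} = 8,  s_{15} = 15,  s_{16} = 18,  s_{17} = 13,  s_{18} = 36,  s_{19} = 27,  s_{20} = 42,  s_{21} = 17.
The sequence repeats with period 20.
(124 - 1) mod 20 = 3, so s_{124} = s_4 = 30.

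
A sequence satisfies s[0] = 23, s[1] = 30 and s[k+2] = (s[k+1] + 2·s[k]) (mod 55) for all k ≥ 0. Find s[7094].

s[0] = 23; s[1] = 30; s[2] = 21; s[3] = 26; s[4] = 13; s[5] = 10; s[6] = 36; s[7] = 1; s[8] = 18; s[9] = 20; s[10] = 1; s[11] = 41; s[12] = 43; s[13] = 15; s[14] = 46; s[15] = 21; s[16] = 3; s[17] = 45; s[18] = 51; s[19] = 31; s[20] = 23; s[21] = 30.
The sequence repeats with period 20.
(7094 - 0) mod 20 = 14, so s[7094] = s[14] = 46.

46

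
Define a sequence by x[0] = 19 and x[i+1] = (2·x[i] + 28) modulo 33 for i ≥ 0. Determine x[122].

28

We have x[0] = 19; x[1] = 0; x[2] = 28; x[3] = 18; x[4] = 31; x[5] = 24; x[6] = 10; x[7] = 15; x[8] = 25; x[9] = 12; x[10] = 19.
Since x[10] = x[0] = 19, the sequence is periodic with period 10.
So x[122] = x[0 + ((122-0) mod 10)] = x[2] = 28.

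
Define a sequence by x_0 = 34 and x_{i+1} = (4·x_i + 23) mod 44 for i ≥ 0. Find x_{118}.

19

x_0 = 34,  x_1 = 27,  x_2 = 43,  x_3 = 19,  x_4 = 11,  x_5 = 23,  x_6 = 27.
Since x_6 = x_1 = 27, the sequence is eventually periodic: after a pre-period of length 1 it cycles with period 5.
For i ≥ 1, x_i depends only on (i - 1) mod 5. (118 - 1) mod 5 = 2, so x_{118} = x_3 = 19.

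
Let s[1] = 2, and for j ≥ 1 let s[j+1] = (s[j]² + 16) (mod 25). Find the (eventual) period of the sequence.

3

s[1] = 2; s[2] = 20; s[3] = 16; s[4] = 22; s[5] = 0; s[6] = 16.
Since s[6] = s[3] = 16, the sequence is eventually periodic: after a pre-period of length 2 it cycles with period 3.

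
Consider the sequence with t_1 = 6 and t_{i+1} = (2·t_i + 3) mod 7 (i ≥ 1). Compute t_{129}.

5

We have t_1 = 6; t_2 = 1; t_3 = 5; t_4 = 6.
The sequence repeats with period 3.
(129 - 1) mod 3 = 2, so t_{129} = t_3 = 5.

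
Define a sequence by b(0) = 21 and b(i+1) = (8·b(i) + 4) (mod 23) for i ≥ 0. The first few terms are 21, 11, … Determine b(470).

20

We have b(0) = 21,  b(1) = 11,  b(2) = 0,  b(3) = 4,  b(4) = 13,  b(5) = 16,  b(6) = 17,  b(7) = 2,  b(8) = 20,  b(9) = 3,  b(10) = 5,  b(11) = 21.
The sequence repeats with period 11.
So b(470) = b(0 + ((470-0) mod 11)) = b(8) = 20.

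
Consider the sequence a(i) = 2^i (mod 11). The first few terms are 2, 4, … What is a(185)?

We have a(1) = 2; a(2) = 4; a(3) = 8; a(4) = 5; a(5) = 10; a(6) = 9; a(7) = 7; a(8) = 3; a(9) = 6; a(10) = 1; a(11) = 2.
Since a(11) = a(1) = 2, the sequence is periodic with period 10.
So a(185) = a(1 + ((185-1) mod 10)) = a(5) = 10.

10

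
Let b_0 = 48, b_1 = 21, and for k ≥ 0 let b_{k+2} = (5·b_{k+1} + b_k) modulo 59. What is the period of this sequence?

Listing terms: b_0 = 48,  b_1 = 21,  b_2 = 35,  b_3 = 19,  b_4 = 12,  b_5 = 20,  b_6 = 53,  b_7 = 49,  b_8 = 3,  b_9 = 5,  b_{10} = 28,  b_{11} = 27,  b_{12} = 45,  b_{13} = 16,  b_{14} = 7,  b_{15} = 51,  b_{16} = 26,  b_{17} = 4,  b_{18} = 46,  b_{19} = 57,  b_{20} = 36,  b_{21} = 1,  b_{22} = 41,  b_{23} = 29,  b_{24} = 9,  b_{25} = 15,  b_{26} = 25,  b_{27} = 22,  b_{28} = 17,  b_{29} = 48,  b_{30} = 21.
Since (b_{29}, b_{30}) = (b_0, b_1) = (48, 21) (two consecutive terms determine the rest), the sequence is periodic with period 29.

29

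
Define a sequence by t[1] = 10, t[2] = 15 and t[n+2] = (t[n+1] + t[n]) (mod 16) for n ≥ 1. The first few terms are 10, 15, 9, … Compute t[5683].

10

Computing terms: t[1] = 10, t[2] = 15, t[3] = 9, t[4] = 8, t[5] = 1, t[6] = 9, t[7] = 10, t[8] = 3, t[9] = 13, t[10] = 0, t[11] = 13, t[12] = 13, t[13] = 10, t[14] = 7, t[15] = 1, t[16] = 8, t[17] = 9, t[18] = 1, t[19] = 10, t[20] = 11, t[21] = 5, t[22] = 0, t[23] = 5, t[24] = 5, t[25] = 10, t[26] = 15.
Since (t[25], t[26]) = (t[1], t[2]) = (10, 15) (two consecutive terms determine the rest), the sequence is periodic with period 24.
So t[5683] = t[1 + ((5683-1) mod 24)] = t[19] = 10.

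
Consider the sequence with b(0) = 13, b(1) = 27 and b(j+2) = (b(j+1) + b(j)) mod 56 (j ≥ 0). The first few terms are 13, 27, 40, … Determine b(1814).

8

b(0) = 13; b(1) = 27; b(2) = 40; b(3) = 11; b(4) = 51; b(5) = 6; b(6) = 1; b(7) = 7; b(8) = 8; b(9) = 15; b(10) = 23; b(11) = 38; b(12) = 5; b(13) = 43; b(14) = 48; b(15) = 35; b(16) = 27; b(17) = 6; b(18) = 33; b(19) = 39; b(20) = 16; b(21) = 55; b(22) = 15; b(23) = 14; b(24) = 29; b(25) = 43; b(26) = 16; b(27) = 3; b(28) = 19; b(29) = 22; b(30) = 41; b(31) = 7; b(32) = 48; b(33) = 55; b(34) = 47; b(35) = 46; b(36) = 37; b(37) = 27; b(38) = 8; b(39) = 35; b(40) = 43; b(41) = 22; b(42) = 9; b(43) = 31; b(44) = 40; b(45) = 15; b(46) = 55; b(47) = 14; b(48) = 13; b(49) = 27.
Since (b(48), b(49)) = (b(0), b(1)) = (13, 27) (two consecutive terms determine the rest), the sequence is periodic with period 48.
(1814 - 0) mod 48 = 38, so b(1814) = b(38) = 8.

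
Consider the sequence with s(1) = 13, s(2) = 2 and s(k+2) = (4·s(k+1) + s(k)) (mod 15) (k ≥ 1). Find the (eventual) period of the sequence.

40

s(1) = 13,  s(2) = 2,  s(3) = 6,  s(4) = 11,  s(5) = 5,  s(6) = 1,  s(7) = 9,  s(8) = 7,  s(9) = 7,  s(10) = 5,  s(11) = 12,  s(12) = 8,  s(13) = 14,  s(14) = 4,  s(15) = 0,  s(16) = 4,  s(17) = 1,  s(18) = 8,  s(19) = 3,  s(20) = 5,  s(21) = 8,  s(22) = 7,  s(23) = 6,  s(24) = 1,  s(25) = 10,  s(26) = 11,  s(27) = 9,  s(28) = 2,  s(29) = 2,  s(30) = 10,  s(31) = 12,  s(32) = 13,  s(33) = 4,  s(34) = 14,  s(35) = 0,  s(36) = 14,  s(37) = 11,  s(38) = 13,  s(39) = 3,  s(40) = 10,  s(41) = 13,  s(42) = 2.
The sequence repeats with period 40.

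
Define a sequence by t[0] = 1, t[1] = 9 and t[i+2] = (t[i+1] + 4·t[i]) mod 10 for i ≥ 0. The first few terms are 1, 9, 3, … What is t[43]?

9

t[0] = 1,  t[1] = 9,  t[2] = 3,  t[3] = 9,  t[4] = 1,  t[5] = 7,  t[6] = 1,  t[7] = 9.
The sequence repeats with period 6.
So t[43] = t[0 + ((43-0) mod 6)] = t[1] = 9.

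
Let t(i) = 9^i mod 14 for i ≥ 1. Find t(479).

11

t(1) = 9, t(2) = 11, t(3) = 1, t(4) = 9.
The sequence repeats with period 3.
(479 - 1) mod 3 = 1, so t(479) = t(2) = 11.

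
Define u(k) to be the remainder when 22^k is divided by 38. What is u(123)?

Listing terms: u(0) = 1, u(1) = 22, u(2) = 28, u(3) = 8, u(4) = 24, u(5) = 34, u(6) = 26, u(7) = 2, u(8) = 6, u(9) = 18, u(10) = 16, u(11) = 10, u(12) = 30, u(13) = 14, u(14) = 4, u(15) = 12, u(16) = 36, u(17) = 32, u(18) = 20, u(19) = 22.
Since u(19) = u(1) = 22, the sequence is eventually periodic: after a pre-period of length 1 it cycles with period 18.
For k ≥ 1, u(k) depends only on (k - 1) mod 18. (123 - 1) mod 18 = 14, so u(123) = u(15) = 12.

12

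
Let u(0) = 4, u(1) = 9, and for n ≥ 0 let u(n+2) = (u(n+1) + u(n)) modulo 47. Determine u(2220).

Listing terms: u(0) = 4; u(1) = 9; u(2) = 13; u(3) = 22; u(4) = 35; u(5) = 10; u(6) = 45; u(7) = 8; u(8) = 6; u(9) = 14; u(10) = 20; u(11) = 34; u(12) = 7; u(13) = 41; u(14) = 1; u(15) = 42; u(16) = 43; u(17) = 38; u(18) = 34; u(19) = 25; u(20) = 12; u(21) = 37; u(22) = 2; u(23) = 39; u(24) = 41; u(25) = 33; u(26) = 27; u(27) = 13; u(28) = 40; u(29) = 6; u(30) = 46; u(31) = 5; u(32) = 4; u(33) = 9.
Since (u(32), u(33)) = (u(0), u(1)) = (4, 9) (two consecutive terms determine the rest), the sequence is periodic with period 32.
(2220 - 0) mod 32 = 12, so u(2220) = u(12) = 7.

7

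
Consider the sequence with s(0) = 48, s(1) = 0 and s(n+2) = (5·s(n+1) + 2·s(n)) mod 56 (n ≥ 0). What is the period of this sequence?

We have s(0) = 48; s(1) = 0; s(2) = 40; s(3) = 32; s(4) = 16; s(5) = 32; s(6) = 24; s(7) = 16; s(8) = 16; s(9) = 0; s(10) = 32; s(11) = 48; s(12) = 24; s(13) = 48; s(14) = 8; s(15) = 24; s(16) = 24; s(17) = 0; s(18) = 48; s(19) = 16; s(20) = 8; s(21) = 16; s(22) = 40; s(23) = 8; s(24) = 8; s(25) = 0; s(26) = 16; s(27) = 24; s(28) = 40; s(29) = 24; s(30) = 32; s(31) = 40; s(32) = 40; s(33) = 0; s(34) = 24; s(35) = 8; s(36) = 32; s(37) = 8; s(38) = 48; s(39) = 32; s(40) = 32; s(41) = 0; s(42) = 8; s(43) = 40; s(44) = 48; s(45) = 40; s(46) = 16; s(47) = 48; s(48) = 48; s(49) = 0.
The sequence repeats with period 48.

48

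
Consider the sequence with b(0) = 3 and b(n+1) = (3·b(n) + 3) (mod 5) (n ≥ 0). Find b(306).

Computing terms: b(0) = 3,  b(1) = 2,  b(2) = 4,  b(3) = 0,  b(4) = 3.
The sequence repeats with period 4.
So b(306) = b(0 + ((306-0) mod 4)) = b(2) = 4.

4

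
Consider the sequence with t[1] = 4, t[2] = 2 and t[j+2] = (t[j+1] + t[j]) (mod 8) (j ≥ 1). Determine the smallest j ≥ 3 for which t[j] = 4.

7

We have t[1] = 4,  t[2] = 2,  t[3] = 6,  t[4] = 0,  t[5] = 6,  t[6] = 6,  t[7] = 4,  t[8] = 2.
The sequence repeats with period 6.
The value 4 next appears (with j ≥ 3) at t[7].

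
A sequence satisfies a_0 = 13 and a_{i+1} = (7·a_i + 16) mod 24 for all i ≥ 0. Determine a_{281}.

3

We have a_0 = 13, a_1 = 11, a_2 = 21, a_3 = 19, a_4 = 5, a_5 = 3, a_6 = 13.
The sequence repeats with period 6.
So a_{281} = a_{0 + ((281-0) mod 6)} = a_5 = 3.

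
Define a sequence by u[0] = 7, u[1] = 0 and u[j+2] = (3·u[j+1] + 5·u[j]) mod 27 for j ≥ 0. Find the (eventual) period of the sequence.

36

Computing terms: u[0] = 7, u[1] = 0, u[2] = 8, u[3] = 24, u[4] = 4, u[5] = 24, u[6] = 11, u[7] = 18, u[8] = 1, u[9] = 12, u[10] = 14, u[11] = 21, u[12] = 25, u[13] = 18, u[14] = 17, u[15] = 6, u[16] = 22, u[17] = 15, u[18] = 20, u[19] = 0, u[20] = 19, u[21] = 3, u[22] = 23, u[23] = 3, u[24] = 16, u[25] = 9, u[26] = 26, u[27] = 15, u[28] = 13, u[29] = 6, u[30] = 2, u[31] = 9, u[32] = 10, u[33] = 21, u[34] = 5, u[35] = 12, u[36] = 7, u[37] = 0.
Since (u[36], u[37]) = (u[0], u[1]) = (7, 0) (two consecutive terms determine the rest), the sequence is periodic with period 36.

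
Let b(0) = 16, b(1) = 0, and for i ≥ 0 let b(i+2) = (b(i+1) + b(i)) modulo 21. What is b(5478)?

Listing terms: b(0) = 16, b(1) = 0, b(2) = 16, b(3) = 16, b(4) = 11, b(5) = 6, b(6) = 17, b(7) = 2, b(8) = 19, b(9) = 0, b(10) = 19, b(11) = 19, b(12) = 17, b(13) = 15, b(14) = 11, b(15) = 5, b(16) = 16, b(17) = 0.
The sequence repeats with period 16.
So b(5478) = b(0 + ((5478-0) mod 16)) = b(6) = 17.

17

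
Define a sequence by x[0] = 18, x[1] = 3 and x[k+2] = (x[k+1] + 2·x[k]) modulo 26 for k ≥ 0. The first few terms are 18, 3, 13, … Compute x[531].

Listing terms: x[0] = 18,  x[1] = 3,  x[2] = 13,  x[3] = 19,  x[4] = 19,  x[5] = 5,  x[6] = 17,  x[7] = 1,  x[8] = 9,  x[9] = 11,  x[10] = 3,  x[11] = 25,  x[12] = 5,  x[13] = 3,  x[14] = 13.
Since (x[13], x[14]) = (x[1], x[2]) = (3, 13) (two consecutive terms determine the rest), the sequence is eventually periodic: after a pre-period of length 1 it cycles with period 12.
For k ≥ 1, x[k] depends only on (k - 1) mod 12. (531 - 1) mod 12 = 2, so x[531] = x[3] = 19.

19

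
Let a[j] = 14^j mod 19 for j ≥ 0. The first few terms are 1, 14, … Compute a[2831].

10

a[0] = 1,  a[1] = 14,  a[2] = 6,  a[3] = 8,  a[4] = 17,  a[5] = 10,  a[6] = 7,  a[7] = 3,  a[8] = 4,  a[9] = 18,  a[10] = 5,  a[11] = 13,  a[12] = 11,  a[13] = 2,  a[14] = 9,  a[15] = 12,  a[16] = 16,  a[17] = 15,  a[18] = 1.
Since a[18] = a[0] = 1, the sequence is periodic with period 18.
So a[2831] = a[0 + ((2831-0) mod 18)] = a[5] = 10.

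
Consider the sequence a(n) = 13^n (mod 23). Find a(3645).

18

a(1) = 13,  a(2) = 8,  a(3) = 12,  a(4) = 18,  a(5) = 4,  a(6) = 6,  a(7) = 9,  a(8) = 2,  a(9) = 3,  a(10) = 16,  a(11) = 1,  a(12) = 13.
Since a(12) = a(1) = 13, the sequence is periodic with period 11.
So a(3645) = a(1 + ((3645-1) mod 11)) = a(4) = 18.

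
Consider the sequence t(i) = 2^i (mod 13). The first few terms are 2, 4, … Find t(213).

5

Listing terms: t(1) = 2, t(2) = 4, t(3) = 8, t(4) = 3, t(5) = 6, t(6) = 12, t(7) = 11, t(8) = 9, t(9) = 5, t(10) = 10, t(11) = 7, t(12) = 1, t(13) = 2.
Since t(13) = t(1) = 2, the sequence is periodic with period 12.
So t(213) = t(1 + ((213-1) mod 12)) = t(9) = 5.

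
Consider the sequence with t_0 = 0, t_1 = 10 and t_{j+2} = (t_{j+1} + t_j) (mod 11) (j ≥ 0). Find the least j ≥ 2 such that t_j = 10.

Computing terms: t_0 = 0; t_1 = 10; t_2 = 10; t_3 = 9; t_4 = 8; t_5 = 6; t_6 = 3; t_7 = 9; t_8 = 1; t_9 = 10; t_{10} = 0; t_{11} = 10.
The sequence repeats with period 10.
The value 10 first appears (with j ≥ 2) at t_2.

2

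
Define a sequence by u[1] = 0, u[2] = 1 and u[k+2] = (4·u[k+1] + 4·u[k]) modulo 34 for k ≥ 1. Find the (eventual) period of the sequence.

16

Computing terms: u[1] = 0, u[2] = 1, u[3] = 4, u[4] = 20, u[5] = 28, u[6] = 22, u[7] = 30, u[8] = 4, u[9] = 0, u[10] = 16, u[11] = 30, u[12] = 14, u[13] = 6, u[14] = 12, u[15] = 4, u[16] = 30, u[17] = 0, u[18] = 18, u[19] = 4, u[20] = 20.
Since (u[19], u[20]) = (u[3], u[4]) = (4, 20) (two consecutive terms determine the rest), the sequence is eventually periodic: after a pre-period of length 2 it cycles with period 16.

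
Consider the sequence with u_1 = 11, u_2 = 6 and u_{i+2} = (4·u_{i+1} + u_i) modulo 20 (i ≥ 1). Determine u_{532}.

14

Listing terms: u_1 = 11, u_2 = 6, u_3 = 15, u_4 = 6, u_5 = 19, u_6 = 2, u_7 = 7, u_8 = 10, u_9 = 7, u_{10} = 18, u_{11} = 19, u_{12} = 14, u_{13} = 15, u_{14} = 14, u_{15} = 11, u_{16} = 18, u_{17} = 3, u_{18} = 10, u_{19} = 3, u_{20} = 2, u_{21} = 11, u_{22} = 6.
Since (u_{21}, u_{22}) = (u_1, u_2) = (11, 6) (two consecutive terms determine the rest), the sequence is periodic with period 20.
(532 - 1) mod 20 = 11, so u_{532} = u_{12} = 14.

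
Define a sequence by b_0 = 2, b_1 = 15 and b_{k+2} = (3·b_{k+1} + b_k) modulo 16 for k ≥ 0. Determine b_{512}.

3

Computing terms: b_0 = 2; b_1 = 15; b_2 = 15; b_3 = 12; b_4 = 3; b_5 = 5; b_6 = 2; b_7 = 11; b_8 = 3; b_9 = 4; b_{10} = 15; b_{11} = 1; b_{12} = 2; b_{13} = 7; b_{14} = 7; b_{15} = 12; b_{16} = 11; b_{17} = 13; b_{18} = 2; b_{19} = 3; b_{20} = 11; b_{21} = 4; b_{22} = 7; b_{23} = 9; b_{24} = 2; b_{25} = 15.
The sequence repeats with period 24.
So b_{512} = b_{0 + ((512-0) mod 24)} = b_8 = 3.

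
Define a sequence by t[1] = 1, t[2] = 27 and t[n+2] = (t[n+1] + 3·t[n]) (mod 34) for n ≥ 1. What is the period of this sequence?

Listing terms: t[1] = 1,  t[2] = 27,  t[3] = 30,  t[4] = 9,  t[5] = 31,  t[6] = 24,  t[7] = 15,  t[8] = 19,  t[9] = 30,  t[10] = 19,  t[11] = 7,  t[12] = 30,  t[13] = 17,  t[14] = 5,  t[15] = 22,  t[16] = 3,  t[17] = 1,  t[18] = 10,  t[19] = 13,  t[20] = 9,  t[21] = 14,  t[22] = 7,  t[23] = 15,  t[24] = 2,  t[25] = 13,  t[26] = 19,  t[27] = 24,  t[28] = 13,  t[29] = 17,  t[30] = 22,  t[31] = 5,  t[32] = 3,  t[33] = 18,  t[34] = 27,  t[35] = 13,  t[36] = 26,  t[37] = 31,  t[38] = 7,  t[39] = 32,  t[40] = 19,  t[41] = 13,  t[42] = 2,  t[43] = 7,  t[44] = 13,  t[45] = 0,  t[46] = 5,  t[47] = 5,  t[48] = 20,  t[49] = 1,  t[50] = 27.
Since (t[49], t[50]) = (t[1], t[2]) = (1, 27) (two consecutive terms determine the rest), the sequence is periodic with period 48.

48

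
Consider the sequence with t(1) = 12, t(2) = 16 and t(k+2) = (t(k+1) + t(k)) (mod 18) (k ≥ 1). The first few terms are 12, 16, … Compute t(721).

12

Computing terms: t(1) = 12, t(2) = 16, t(3) = 10, t(4) = 8, t(5) = 0, t(6) = 8, t(7) = 8, t(8) = 16, t(9) = 6, t(10) = 4, t(11) = 10, t(12) = 14, t(13) = 6, t(14) = 2, t(15) = 8, t(16) = 10, t(17) = 0, t(18) = 10, t(19) = 10, t(20) = 2, t(21) = 12, t(22) = 14, t(23) = 8, t(24) = 4, t(25) = 12, t(26) = 16.
The sequence repeats with period 24.
So t(721) = t(1 + ((721-1) mod 24)) = t(1) = 12.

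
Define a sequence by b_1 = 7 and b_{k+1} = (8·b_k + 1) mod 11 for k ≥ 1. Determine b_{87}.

We have b_1 = 7, b_2 = 2, b_3 = 6, b_4 = 5, b_5 = 8, b_6 = 10, b_7 = 4, b_8 = 0, b_9 = 1, b_{10} = 9, b_{11} = 7.
The sequence repeats with period 10.
(87 - 1) mod 10 = 6, so b_{87} = b_7 = 4.

4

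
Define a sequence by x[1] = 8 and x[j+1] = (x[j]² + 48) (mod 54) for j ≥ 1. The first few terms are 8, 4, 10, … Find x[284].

4

We have x[1] = 8,  x[2] = 4,  x[3] = 10,  x[4] = 40,  x[5] = 28,  x[6] = 22,  x[7] = 46,  x[8] = 4.
Since x[8] = x[2] = 4, the sequence is eventually periodic: after a pre-period of length 1 it cycles with period 6.
For j ≥ 2, x[j] depends only on (j - 2) mod 6. (284 - 2) mod 6 = 0, so x[284] = x[2] = 4.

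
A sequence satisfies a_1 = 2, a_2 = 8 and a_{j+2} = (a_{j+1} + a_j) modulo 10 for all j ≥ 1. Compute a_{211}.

8

We have a_1 = 2,  a_2 = 8,  a_3 = 0,  a_4 = 8,  a_5 = 8,  a_6 = 6,  a_7 = 4,  a_8 = 0,  a_9 = 4,  a_{10} = 4,  a_{11} = 8,  a_{12} = 2,  a_{13} = 0,  a_{14} = 2,  a_{15} = 2,  a_{16} = 4,  a_{17} = 6,  a_{18} = 0,  a_{19} = 6,  a_{20} = 6,  a_{21} = 2,  a_{22} = 8.
The sequence repeats with period 20.
(211 - 1) mod 20 = 10, so a_{211} = a_{11} = 8.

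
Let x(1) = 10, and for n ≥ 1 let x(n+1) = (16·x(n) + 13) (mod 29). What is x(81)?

x(1) = 10,  x(2) = 28,  x(3) = 26,  x(4) = 23,  x(5) = 4,  x(6) = 19,  x(7) = 27,  x(8) = 10.
Since x(8) = x(1) = 10, the sequence is periodic with period 7.
(81 - 1) mod 7 = 3, so x(81) = x(4) = 23.

23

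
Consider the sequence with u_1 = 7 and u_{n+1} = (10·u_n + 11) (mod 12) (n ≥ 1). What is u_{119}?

Computing terms: u_1 = 7; u_2 = 9; u_3 = 5; u_4 = 1; u_5 = 9.
Since u_5 = u_2 = 9, the sequence is eventually periodic: after a pre-period of length 1 it cycles with period 3.
For n ≥ 2, u_n depends only on (n - 2) mod 3. (119 - 2) mod 3 = 0, so u_{119} = u_2 = 9.

9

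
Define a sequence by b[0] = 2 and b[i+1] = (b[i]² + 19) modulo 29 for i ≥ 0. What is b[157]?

We have b[0] = 2; b[1] = 23; b[2] = 26; b[3] = 28; b[4] = 20; b[5] = 13; b[6] = 14; b[7] = 12; b[8] = 18; b[9] = 24; b[10] = 15; b[11] = 12.
Since b[11] = b[7] = 12, the sequence is eventually periodic: after a pre-period of length 7 it cycles with period 4.
For i ≥ 7, b[i] depends only on (i - 7) mod 4. (157 - 7) mod 4 = 2, so b[157] = b[9] = 24.

24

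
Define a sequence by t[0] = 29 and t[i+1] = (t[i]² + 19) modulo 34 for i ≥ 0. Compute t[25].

Computing terms: t[0] = 29; t[1] = 10; t[2] = 17; t[3] = 2; t[4] = 23; t[5] = 4; t[6] = 1; t[7] = 20; t[8] = 11; t[9] = 4.
Since t[9] = t[5] = 4, the sequence is eventually periodic: after a pre-period of length 5 it cycles with period 4.
For i ≥ 5, t[i] depends only on (i - 5) mod 4. (25 - 5) mod 4 = 0, so t[25] = t[5] = 4.

4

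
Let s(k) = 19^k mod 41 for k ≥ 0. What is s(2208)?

s(0) = 1; s(1) = 19; s(2) = 33; s(3) = 12; s(4) = 23; s(5) = 27; s(6) = 21; s(7) = 30; s(8) = 37; s(9) = 6; s(10) = 32; s(11) = 34; s(12) = 31; s(13) = 15; s(14) = 39; s(15) = 3; s(16) = 16; s(17) = 17; s(18) = 36; s(19) = 28; s(20) = 40; s(21) = 22; s(22) = 8; s(23) = 29; s(24) = 18; s(25) = 14; s(26) = 20; s(27) = 11; s(28) = 4; s(29) = 35; s(30) = 9; s(31) = 7; s(32) = 10; s(33) = 26; s(34) = 2; s(35) = 38; s(36) = 25; s(37) = 24; s(38) = 5; s(39) = 13; s(40) = 1.
The sequence repeats with period 40.
(2208 - 0) mod 40 = 8, so s(2208) = s(8) = 37.

37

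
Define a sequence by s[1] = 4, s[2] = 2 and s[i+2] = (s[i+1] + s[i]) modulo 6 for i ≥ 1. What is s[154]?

We have s[1] = 4, s[2] = 2, s[3] = 0, s[4] = 2, s[5] = 2, s[6] = 4, s[7] = 0, s[8] = 4, s[9] = 4, s[10] = 2.
Since (s[9], s[10]) = (s[1], s[2]) = (4, 2) (two consecutive terms determine the rest), the sequence is periodic with period 8.
(154 - 1) mod 8 = 1, so s[154] = s[2] = 2.

2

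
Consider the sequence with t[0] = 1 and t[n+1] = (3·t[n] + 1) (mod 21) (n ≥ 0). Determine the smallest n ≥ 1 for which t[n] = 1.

Computing terms: t[0] = 1; t[1] = 4; t[2] = 13; t[3] = 19; t[4] = 16; t[5] = 7; t[6] = 1.
Since t[6] = t[0] = 1, the sequence is periodic with period 6.
The value 1 next appears (with n ≥ 1) at t[6].

6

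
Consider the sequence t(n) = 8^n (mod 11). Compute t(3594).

We have t(1) = 8,  t(2) = 9,  t(3) = 6,  t(4) = 4,  t(5) = 10,  t(6) = 3,  t(7) = 2,  t(8) = 5,  t(9) = 7,  t(10) = 1,  t(11) = 8.
Since t(11) = t(1) = 8, the sequence is periodic with period 10.
So t(3594) = t(1 + ((3594-1) mod 10)) = t(4) = 4.

4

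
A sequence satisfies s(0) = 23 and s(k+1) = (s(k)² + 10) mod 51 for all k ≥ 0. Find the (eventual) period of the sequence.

Listing terms: s(0) = 23; s(1) = 29; s(2) = 35; s(3) = 11; s(4) = 29.
Since s(4) = s(1) = 29, the sequence is eventually periodic: after a pre-period of length 1 it cycles with period 3.

3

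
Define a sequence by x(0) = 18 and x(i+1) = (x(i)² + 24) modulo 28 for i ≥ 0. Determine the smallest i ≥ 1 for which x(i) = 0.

2

Listing terms: x(0) = 18; x(1) = 12; x(2) = 0; x(3) = 24; x(4) = 12.
Since x(4) = x(1) = 12, the sequence is eventually periodic: after a pre-period of length 1 it cycles with period 3.
The value 0 first appears (with i ≥ 1) at x(2).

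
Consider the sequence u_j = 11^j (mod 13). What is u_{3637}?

11

Listing terms: u_0 = 1,  u_1 = 11,  u_2 = 4,  u_3 = 5,  u_4 = 3,  u_5 = 7,  u_6 = 12,  u_7 = 2,  u_8 = 9,  u_9 = 8,  u_{10} = 10,  u_{11} = 6,  u_{12} = 1.
Since u_{12} = u_0 = 1, the sequence is periodic with period 12.
(3637 - 0) mod 12 = 1, so u_{3637} = u_1 = 11.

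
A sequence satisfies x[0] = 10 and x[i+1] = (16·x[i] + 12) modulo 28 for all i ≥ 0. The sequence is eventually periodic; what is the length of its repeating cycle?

3

Listing terms: x[0] = 10; x[1] = 4; x[2] = 20; x[3] = 24; x[4] = 4.
Since x[4] = x[1] = 4, the sequence is eventually periodic: after a pre-period of length 1 it cycles with period 3.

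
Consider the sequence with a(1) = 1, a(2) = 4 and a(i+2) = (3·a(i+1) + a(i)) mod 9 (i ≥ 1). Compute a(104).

4

We have a(1) = 1, a(2) = 4, a(3) = 4, a(4) = 7, a(5) = 7, a(6) = 1, a(7) = 1, a(8) = 4.
The sequence repeats with period 6.
(104 - 1) mod 6 = 1, so a(104) = a(2) = 4.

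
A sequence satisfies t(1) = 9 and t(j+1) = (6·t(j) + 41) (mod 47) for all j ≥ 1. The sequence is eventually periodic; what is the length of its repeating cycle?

t(1) = 9,  t(2) = 1,  t(3) = 0,  t(4) = 41,  t(5) = 5,  t(6) = 24,  t(7) = 44,  t(8) = 23,  t(9) = 38,  t(10) = 34,  t(11) = 10,  t(12) = 7,  t(13) = 36,  t(14) = 22,  t(15) = 32,  t(16) = 45,  t(17) = 29,  t(18) = 27,  t(19) = 15,  t(20) = 37,  t(21) = 28,  t(22) = 21,  t(23) = 26,  t(24) = 9.
The sequence repeats with period 23.

23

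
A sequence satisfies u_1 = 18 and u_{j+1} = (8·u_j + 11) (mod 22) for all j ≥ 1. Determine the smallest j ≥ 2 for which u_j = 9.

4

We have u_1 = 18,  u_2 = 1,  u_3 = 19,  u_4 = 9,  u_5 = 17,  u_6 = 15,  u_7 = 21,  u_8 = 3,  u_9 = 13,  u_{10} = 5,  u_{11} = 7,  u_{12} = 1.
Since u_{12} = u_2 = 1, the sequence is eventually periodic: after a pre-period of length 1 it cycles with period 10.
The value 9 first appears (with j ≥ 2) at u_4.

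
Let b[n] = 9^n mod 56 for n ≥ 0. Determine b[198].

1

We have b[0] = 1,  b[1] = 9,  b[2] = 25,  b[3] = 1.
The sequence repeats with period 3.
(198 - 0) mod 3 = 0, so b[198] = b[0] = 1.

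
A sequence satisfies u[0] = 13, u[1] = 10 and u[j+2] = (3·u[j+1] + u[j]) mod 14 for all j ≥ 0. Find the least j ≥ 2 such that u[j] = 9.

12

We have u[0] = 13; u[1] = 10; u[2] = 1; u[3] = 13; u[4] = 12; u[5] = 7; u[6] = 5; u[7] = 8; u[8] = 1; u[9] = 11; u[10] = 6; u[11] = 1; u[12] = 9; u[13] = 0; u[14] = 9; u[15] = 13; u[16] = 6; u[17] = 3; u[18] = 1; u[19] = 6; u[20] = 5; u[21] = 7; u[22] = 12; u[23] = 1; u[24] = 1; u[25] = 4; u[26] = 13; u[27] = 1; u[28] = 2; u[29] = 7; u[30] = 9; u[31] = 6; u[32] = 13; u[33] = 3; u[34] = 8; u[35] = 13; u[36] = 5; u[37] = 0; u[38] = 5; u[39] = 1; u[40] = 8; u[41] = 11; u[42] = 13; u[43] = 8; u[44] = 9; u[45] = 7; u[46] = 2; u[47] = 13; u[48] = 13; u[49] = 10.
Since (u[48], u[49]) = (u[0], u[1]) = (13, 10) (two consecutive terms determine the rest), the sequence is periodic with period 48.
The value 9 first appears (with j ≥ 2) at u[12].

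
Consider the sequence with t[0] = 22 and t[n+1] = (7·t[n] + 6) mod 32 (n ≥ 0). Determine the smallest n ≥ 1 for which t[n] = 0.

1

We have t[0] = 22, t[1] = 0, t[2] = 6, t[3] = 16, t[4] = 22.
Since t[4] = t[0] = 22, the sequence is periodic with period 4.
The value 0 first appears (with n ≥ 1) at t[1].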